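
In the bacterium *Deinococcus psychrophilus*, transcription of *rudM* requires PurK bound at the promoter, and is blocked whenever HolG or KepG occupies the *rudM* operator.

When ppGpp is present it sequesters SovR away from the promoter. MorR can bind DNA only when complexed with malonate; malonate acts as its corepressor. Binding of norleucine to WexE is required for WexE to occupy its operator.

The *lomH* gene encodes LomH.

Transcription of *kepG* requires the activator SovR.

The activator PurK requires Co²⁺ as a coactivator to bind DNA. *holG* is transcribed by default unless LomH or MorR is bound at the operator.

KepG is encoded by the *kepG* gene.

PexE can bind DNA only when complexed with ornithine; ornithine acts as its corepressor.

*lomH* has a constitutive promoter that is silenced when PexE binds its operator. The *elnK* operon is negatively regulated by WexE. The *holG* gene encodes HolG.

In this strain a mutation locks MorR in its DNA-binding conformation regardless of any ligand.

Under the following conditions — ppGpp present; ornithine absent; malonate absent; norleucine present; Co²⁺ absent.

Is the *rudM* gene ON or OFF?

OFF

Ornithine is absent, so PexE is inactive.
With no repressor bound, *lomH* is transcribed.
So LomH is produced and active.
MorR is constitutively active in this strain.
With repressor LomH bound, *holG* is not transcribed.
So HolG is not produced.
Co²⁺ is absent, so PurK is inactive.
ppGpp is present, so SovR is inactive.
Required activator SovR is absent, so *kepG* is not transcribed.
So KepG is not produced.
Required activator PurK is absent, so *rudM* is not transcribed.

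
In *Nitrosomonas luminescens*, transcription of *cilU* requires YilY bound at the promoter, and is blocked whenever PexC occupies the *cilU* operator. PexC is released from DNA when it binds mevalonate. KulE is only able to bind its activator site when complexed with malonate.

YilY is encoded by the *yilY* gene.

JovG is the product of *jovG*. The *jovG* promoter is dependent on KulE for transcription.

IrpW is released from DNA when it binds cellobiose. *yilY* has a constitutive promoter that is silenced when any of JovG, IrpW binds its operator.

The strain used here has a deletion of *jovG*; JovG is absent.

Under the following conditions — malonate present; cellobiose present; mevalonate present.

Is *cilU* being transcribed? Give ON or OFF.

ON

JovG is non-functional in this strain, so it has no effect.
Cellobiose is present, so IrpW is inactive.
With no repressor bound, *yilY* is transcribed.
So YilY is produced and active.
Mevalonate is present, so PexC is inactive.
No repressor is bound and YilY is active, so *cilU* is transcribed.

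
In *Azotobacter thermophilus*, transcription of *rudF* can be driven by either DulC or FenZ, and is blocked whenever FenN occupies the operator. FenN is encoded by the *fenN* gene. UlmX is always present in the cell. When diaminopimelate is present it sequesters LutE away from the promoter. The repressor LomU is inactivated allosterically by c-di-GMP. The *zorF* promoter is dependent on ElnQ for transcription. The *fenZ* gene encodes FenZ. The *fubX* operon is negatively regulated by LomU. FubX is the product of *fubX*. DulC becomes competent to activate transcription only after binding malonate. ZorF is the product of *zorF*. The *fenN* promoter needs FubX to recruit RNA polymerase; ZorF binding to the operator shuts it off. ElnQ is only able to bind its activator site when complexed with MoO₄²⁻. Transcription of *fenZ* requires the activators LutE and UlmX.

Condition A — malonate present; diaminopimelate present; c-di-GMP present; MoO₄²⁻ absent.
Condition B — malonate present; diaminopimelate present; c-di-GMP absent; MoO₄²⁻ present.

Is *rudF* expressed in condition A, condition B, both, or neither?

B only

Condition A:
Malonate is present, so DulC is active.
Diaminopimelate is present, so LutE is inactive.
UlmX is produced constitutively and is active.
Required activator LutE is absent, so *fenZ* is not transcribed.
So FenZ is not produced.
c-di-GMP is present, so LomU is inactive.
With no repressor bound, *fubX* is transcribed.
So FubX is produced and active.
MoO₄²⁻ is absent, so ElnQ is inactive.
Required activator ElnQ is absent, so *zorF* is not transcribed.
So ZorF is not produced.
No repressor is bound and FubX is active, so *fenN* is transcribed.
So FenN is produced and active.
With repressor FenN bound, *rudF* is not transcribed.
→ *rudF* is OFF in A.
Condition B:
Malonate is present, so DulC is active.
Diaminopimelate is present, so LutE is inactive.
UlmX is produced constitutively and is active.
Required activator LutE is absent, so *fenZ* is not transcribed.
So FenZ is not produced.
c-di-GMP is absent, so LomU is active.
With repressor LomU bound, *fubX* is not transcribed.
So FubX is not produced.
MoO₄²⁻ is present, so ElnQ is active.
No repressor is bound and ElnQ is active, so *zorF* is transcribed.
So ZorF is produced and active.
With repressor ZorF bound, *fenN* is not transcribed.
So FenN is not produced.
Activator DulC is present, so *rudF* is transcribed.
→ *rudF* is ON in B.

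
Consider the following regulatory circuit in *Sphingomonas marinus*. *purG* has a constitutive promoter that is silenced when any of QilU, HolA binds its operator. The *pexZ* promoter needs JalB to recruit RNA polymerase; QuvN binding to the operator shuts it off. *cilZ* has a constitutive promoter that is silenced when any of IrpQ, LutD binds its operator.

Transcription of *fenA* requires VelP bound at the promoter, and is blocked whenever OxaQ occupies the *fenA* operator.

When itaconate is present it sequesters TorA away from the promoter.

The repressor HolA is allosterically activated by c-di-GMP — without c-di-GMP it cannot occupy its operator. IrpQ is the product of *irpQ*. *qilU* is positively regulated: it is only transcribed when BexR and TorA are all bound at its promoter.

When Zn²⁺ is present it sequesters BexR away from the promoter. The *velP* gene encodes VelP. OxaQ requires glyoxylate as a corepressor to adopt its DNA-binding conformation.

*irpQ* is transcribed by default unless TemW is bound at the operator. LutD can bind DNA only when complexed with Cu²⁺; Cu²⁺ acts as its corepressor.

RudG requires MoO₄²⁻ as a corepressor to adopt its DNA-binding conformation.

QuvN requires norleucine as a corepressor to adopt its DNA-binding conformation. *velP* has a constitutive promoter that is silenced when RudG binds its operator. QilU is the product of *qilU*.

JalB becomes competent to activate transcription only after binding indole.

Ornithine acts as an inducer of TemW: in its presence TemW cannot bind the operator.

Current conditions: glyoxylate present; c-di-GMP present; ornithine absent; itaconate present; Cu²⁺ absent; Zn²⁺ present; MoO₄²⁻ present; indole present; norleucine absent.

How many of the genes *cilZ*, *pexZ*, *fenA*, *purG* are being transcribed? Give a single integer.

2

Ornithine is absent, so TemW is active.
With repressor TemW bound, *irpQ* is not transcribed.
So IrpQ is not produced.
Cu²⁺ is absent, so LutD is inactive.
With no repressor bound, *cilZ* is transcribed.
→ *cilZ* is ON.
Norleucine is absent, so QuvN is inactive.
Indole is present, so JalB is active.
No repressor is bound and JalB is active, so *pexZ* is transcribed.
→ *pexZ* is ON.
Glyoxylate is present, so OxaQ is active.
MoO₄²⁻ is present, so RudG is active.
With repressor RudG bound, *velP* is not transcribed.
So VelP is not produced.
With repressor OxaQ bound, *fenA* is not transcribed.
→ *fenA* is OFF.
Zn²⁺ is present, so BexR is inactive.
Itaconate is present, so TorA is inactive.
Required activator BexR is absent, so *qilU* is not transcribed.
So QilU is not produced.
c-di-GMP is present, so HolA is active.
With repressor HolA bound, *purG* is not transcribed.
→ *purG* is OFF.
2 of the 4 genes are transcribed.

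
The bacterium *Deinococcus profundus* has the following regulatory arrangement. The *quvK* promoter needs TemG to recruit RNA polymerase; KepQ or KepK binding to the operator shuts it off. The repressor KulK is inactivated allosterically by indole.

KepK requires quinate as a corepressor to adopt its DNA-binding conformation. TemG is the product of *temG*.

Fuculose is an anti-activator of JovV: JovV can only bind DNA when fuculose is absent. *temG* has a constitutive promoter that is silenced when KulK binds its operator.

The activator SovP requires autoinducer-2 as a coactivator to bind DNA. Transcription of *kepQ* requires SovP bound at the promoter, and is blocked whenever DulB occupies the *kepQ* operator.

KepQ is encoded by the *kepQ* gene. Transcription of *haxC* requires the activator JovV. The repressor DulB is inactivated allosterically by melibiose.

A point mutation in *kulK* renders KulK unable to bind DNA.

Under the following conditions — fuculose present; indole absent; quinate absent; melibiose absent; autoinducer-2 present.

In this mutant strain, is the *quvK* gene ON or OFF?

ON

Melibiose is absent, so DulB is active.
Autoinducer-2 is present, so SovP is active.
With repressor DulB bound, *kepQ* is not transcribed.
So KepQ is not produced.
Quinate is absent, so KepK is inactive.
KulK is non-functional in this strain, so it has no effect.
With no repressor bound, *temG* is transcribed.
So TemG is produced and active.
No repressor is bound and TemG is active, so *quvK* is transcribed.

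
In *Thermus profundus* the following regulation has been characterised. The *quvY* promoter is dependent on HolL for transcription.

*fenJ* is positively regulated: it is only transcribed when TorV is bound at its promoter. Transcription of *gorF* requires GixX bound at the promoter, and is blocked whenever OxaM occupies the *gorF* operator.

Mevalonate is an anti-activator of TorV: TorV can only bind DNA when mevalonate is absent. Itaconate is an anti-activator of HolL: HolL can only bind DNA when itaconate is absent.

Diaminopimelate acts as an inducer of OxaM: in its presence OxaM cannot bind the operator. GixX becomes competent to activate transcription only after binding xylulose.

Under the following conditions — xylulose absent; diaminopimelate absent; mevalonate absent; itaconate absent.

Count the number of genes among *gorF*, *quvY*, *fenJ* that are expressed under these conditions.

2

Xylulose is absent, so GixX is inactive.
Diaminopimelate is absent, so OxaM is active.
With repressor OxaM bound, *gorF* is not transcribed.
→ *gorF* is OFF.
Itaconate is absent, so HolL is active.
No repressor is bound and HolL is active, so *quvY* is transcribed.
→ *quvY* is ON.
Mevalonate is absent, so TorV is active.
No repressor is bound and TorV is active, so *fenJ* is transcribed.
→ *fenJ* is ON.
2 of the 3 genes are transcribed.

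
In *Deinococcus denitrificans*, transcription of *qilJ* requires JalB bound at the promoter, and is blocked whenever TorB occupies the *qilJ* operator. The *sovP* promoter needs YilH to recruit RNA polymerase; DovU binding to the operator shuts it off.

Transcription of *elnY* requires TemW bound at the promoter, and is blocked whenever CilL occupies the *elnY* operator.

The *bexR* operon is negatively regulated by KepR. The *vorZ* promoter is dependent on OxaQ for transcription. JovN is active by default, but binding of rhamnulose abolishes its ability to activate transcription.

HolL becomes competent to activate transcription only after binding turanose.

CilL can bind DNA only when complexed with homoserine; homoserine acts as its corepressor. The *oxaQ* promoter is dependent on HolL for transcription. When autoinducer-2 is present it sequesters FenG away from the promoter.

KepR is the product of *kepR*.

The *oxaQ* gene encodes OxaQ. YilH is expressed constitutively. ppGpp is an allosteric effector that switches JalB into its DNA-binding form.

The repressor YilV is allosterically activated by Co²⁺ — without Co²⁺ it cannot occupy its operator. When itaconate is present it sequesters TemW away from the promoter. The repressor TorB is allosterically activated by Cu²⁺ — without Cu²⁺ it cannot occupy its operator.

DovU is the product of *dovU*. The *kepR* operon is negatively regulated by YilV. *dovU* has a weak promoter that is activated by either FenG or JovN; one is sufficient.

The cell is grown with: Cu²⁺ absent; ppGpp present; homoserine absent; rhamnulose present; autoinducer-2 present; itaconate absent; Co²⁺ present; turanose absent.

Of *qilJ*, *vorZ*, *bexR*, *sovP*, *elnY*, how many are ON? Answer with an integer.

ppGpp is present, so JalB is active.
Cu²⁺ is absent, so TorB is inactive.
No repressor is bound and JalB is active, so *qilJ* is transcribed.
→ *qilJ* is ON.
Turanose is absent, so HolL is inactive.
Required activator HolL is absent, so *oxaQ* is not transcribed.
So OxaQ is not produced.
Required activator OxaQ is absent, so *vorZ* is not transcribed.
→ *vorZ* is OFF.
Co²⁺ is present, so YilV is active.
With repressor YilV bound, *kepR* is not transcribed.
So KepR is not produced.
With no repressor bound, *bexR* is transcribed.
→ *bexR* is ON.
YilH is produced constitutively and is active.
Autoinducer-2 is present, so FenG is inactive.
Rhamnulose is present, so JovN is inactive.
No activator is available at the *dovU* promoter, so *dovU* is not transcribed.
So DovU is not produced.
No repressor is bound and YilH is active, so *sovP* is transcribed.
→ *sovP* is ON.
Homoserine is absent, so CilL is inactive.
Itaconate is absent, so TemW is active.
No repressor is bound and TemW is active, so *elnY* is transcribed.
→ *elnY* is ON.
4 of the 5 genes are transcribed.

4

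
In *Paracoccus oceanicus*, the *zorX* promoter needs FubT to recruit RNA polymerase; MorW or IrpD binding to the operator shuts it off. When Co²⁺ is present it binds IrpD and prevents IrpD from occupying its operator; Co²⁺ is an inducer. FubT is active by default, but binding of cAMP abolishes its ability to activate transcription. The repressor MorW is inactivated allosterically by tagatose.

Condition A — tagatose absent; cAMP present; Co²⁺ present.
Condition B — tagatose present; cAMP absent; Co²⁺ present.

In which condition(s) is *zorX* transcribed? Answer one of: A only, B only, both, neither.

Condition A:
Tagatose is absent, so MorW is active.
cAMP is present, so FubT is inactive.
Co²⁺ is present, so IrpD is inactive.
With repressor MorW bound, *zorX* is not transcribed.
→ *zorX* is OFF in A.
Condition B:
Tagatose is present, so MorW is inactive.
cAMP is absent, so FubT is active.
Co²⁺ is present, so IrpD is inactive.
No repressor is bound and FubT is active, so *zorX* is transcribed.
→ *zorX* is ON in B.

B only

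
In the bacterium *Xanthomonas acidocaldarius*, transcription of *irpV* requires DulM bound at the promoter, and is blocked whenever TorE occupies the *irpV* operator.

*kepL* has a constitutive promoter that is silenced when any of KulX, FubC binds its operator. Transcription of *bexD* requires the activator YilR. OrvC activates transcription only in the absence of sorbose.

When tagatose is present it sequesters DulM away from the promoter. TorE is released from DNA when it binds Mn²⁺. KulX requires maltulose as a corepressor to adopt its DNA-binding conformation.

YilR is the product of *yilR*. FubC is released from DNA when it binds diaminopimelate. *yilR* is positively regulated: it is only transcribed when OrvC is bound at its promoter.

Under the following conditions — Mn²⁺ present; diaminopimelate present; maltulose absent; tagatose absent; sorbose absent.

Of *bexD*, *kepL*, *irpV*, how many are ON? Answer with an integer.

3

Sorbose is absent, so OrvC is active.
No repressor is bound and OrvC is active, so *yilR* is transcribed.
So YilR is produced and active.
No repressor is bound and YilR is active, so *bexD* is transcribed.
→ *bexD* is ON.
Maltulose is absent, so KulX is inactive.
Diaminopimelate is present, so FubC is inactive.
With no repressor bound, *kepL* is transcribed.
→ *kepL* is ON.
Tagatose is absent, so DulM is active.
Mn²⁺ is present, so TorE is inactive.
No repressor is bound and DulM is active, so *irpV* is transcribed.
→ *irpV* is ON.
3 of the 3 genes are transcribed.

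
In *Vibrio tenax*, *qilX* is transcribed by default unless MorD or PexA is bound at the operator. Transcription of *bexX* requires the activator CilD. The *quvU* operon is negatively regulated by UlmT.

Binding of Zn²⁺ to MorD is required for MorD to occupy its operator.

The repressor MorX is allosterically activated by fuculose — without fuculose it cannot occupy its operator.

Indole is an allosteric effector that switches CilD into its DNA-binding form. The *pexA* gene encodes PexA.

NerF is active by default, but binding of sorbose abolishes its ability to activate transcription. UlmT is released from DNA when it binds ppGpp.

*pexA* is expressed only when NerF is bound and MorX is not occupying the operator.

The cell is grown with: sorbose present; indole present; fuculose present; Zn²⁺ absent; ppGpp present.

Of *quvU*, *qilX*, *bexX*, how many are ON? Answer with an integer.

ppGpp is present, so UlmT is inactive.
With no repressor bound, *quvU* is transcribed.
→ *quvU* is ON.
Zn²⁺ is absent, so MorD is inactive.
Sorbose is present, so NerF is inactive.
Fuculose is present, so MorX is active.
With repressor MorX bound, *pexA* is not transcribed.
So PexA is not produced.
With no repressor bound, *qilX* is transcribed.
→ *qilX* is ON.
Indole is present, so CilD is active.
No repressor is bound and CilD is active, so *bexX* is transcribed.
→ *bexX* is ON.
3 of the 3 genes are transcribed.

3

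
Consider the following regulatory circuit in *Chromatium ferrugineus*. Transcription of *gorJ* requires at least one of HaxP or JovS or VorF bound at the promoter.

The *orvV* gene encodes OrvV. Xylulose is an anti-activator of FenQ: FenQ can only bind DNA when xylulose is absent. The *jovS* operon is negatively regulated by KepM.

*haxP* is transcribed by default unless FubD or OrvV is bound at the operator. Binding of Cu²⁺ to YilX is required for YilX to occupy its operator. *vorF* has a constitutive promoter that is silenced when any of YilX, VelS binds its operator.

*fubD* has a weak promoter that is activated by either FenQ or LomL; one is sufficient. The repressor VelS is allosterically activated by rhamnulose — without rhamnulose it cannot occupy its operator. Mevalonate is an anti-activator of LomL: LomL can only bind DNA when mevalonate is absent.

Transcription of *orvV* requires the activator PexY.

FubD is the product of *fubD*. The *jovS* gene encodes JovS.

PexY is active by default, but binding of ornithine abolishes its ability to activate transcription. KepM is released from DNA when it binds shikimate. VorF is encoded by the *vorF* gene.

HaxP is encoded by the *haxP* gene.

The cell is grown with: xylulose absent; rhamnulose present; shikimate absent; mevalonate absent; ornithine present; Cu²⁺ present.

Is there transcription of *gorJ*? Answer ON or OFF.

Xylulose is absent, so FenQ is active.
Mevalonate is absent, so LomL is active.
Activator FenQ is present, so *fubD* is transcribed.
So FubD is produced and active.
Ornithine is present, so PexY is inactive.
Required activator PexY is absent, so *orvV* is not transcribed.
So OrvV is not produced.
With repressor FubD bound, *haxP* is not transcribed.
So HaxP is not produced.
Shikimate is absent, so KepM is active.
With repressor KepM bound, *jovS* is not transcribed.
So JovS is not produced.
Cu²⁺ is present, so YilX is active.
Rhamnulose is present, so VelS is active.
With repressor YilX bound, *vorF* is not transcribed.
So VorF is not produced.
No activator is available at the *gorJ* promoter, so *gorJ* is not transcribed.

OFF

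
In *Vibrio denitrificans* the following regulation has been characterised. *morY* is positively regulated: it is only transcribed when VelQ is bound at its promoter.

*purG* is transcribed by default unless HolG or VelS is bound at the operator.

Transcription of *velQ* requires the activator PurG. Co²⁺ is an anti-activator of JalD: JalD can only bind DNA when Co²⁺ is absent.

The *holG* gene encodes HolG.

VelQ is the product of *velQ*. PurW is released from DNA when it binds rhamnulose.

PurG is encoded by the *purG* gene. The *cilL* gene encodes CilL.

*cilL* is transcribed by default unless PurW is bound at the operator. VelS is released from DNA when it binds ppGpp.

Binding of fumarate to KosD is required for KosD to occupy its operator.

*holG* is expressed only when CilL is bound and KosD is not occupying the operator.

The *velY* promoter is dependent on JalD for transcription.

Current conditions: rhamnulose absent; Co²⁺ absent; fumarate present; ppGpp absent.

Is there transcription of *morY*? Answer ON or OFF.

OFF

Rhamnulose is absent, so PurW is active.
With repressor PurW bound, *cilL* is not transcribed.
So CilL is not produced.
Fumarate is present, so KosD is active.
With repressor KosD bound, *holG* is not transcribed.
So HolG is not produced.
ppGpp is absent, so VelS is active.
With repressor VelS bound, *purG* is not transcribed.
So PurG is not produced.
Required activator PurG is absent, so *velQ* is not transcribed.
So VelQ is not produced.
Required activator VelQ is absent, so *morY* is not transcribed.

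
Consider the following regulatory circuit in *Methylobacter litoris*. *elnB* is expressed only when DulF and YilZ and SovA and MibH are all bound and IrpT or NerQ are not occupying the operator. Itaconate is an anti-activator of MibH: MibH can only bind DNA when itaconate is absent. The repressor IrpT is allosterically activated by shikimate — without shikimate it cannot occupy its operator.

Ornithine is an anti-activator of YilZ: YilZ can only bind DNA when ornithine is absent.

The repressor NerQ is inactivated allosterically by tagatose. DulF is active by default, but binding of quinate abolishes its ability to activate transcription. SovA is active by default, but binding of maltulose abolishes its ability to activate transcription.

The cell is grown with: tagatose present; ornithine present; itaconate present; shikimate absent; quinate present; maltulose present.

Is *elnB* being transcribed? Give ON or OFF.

Quinate is present, so DulF is inactive.
Shikimate is absent, so IrpT is inactive.
Ornithine is present, so YilZ is inactive.
Maltulose is present, so SovA is inactive.
Itaconate is present, so MibH is inactive.
Tagatose is present, so NerQ is inactive.
Required activator DulF is absent, so *elnB* is not transcribed.

OFF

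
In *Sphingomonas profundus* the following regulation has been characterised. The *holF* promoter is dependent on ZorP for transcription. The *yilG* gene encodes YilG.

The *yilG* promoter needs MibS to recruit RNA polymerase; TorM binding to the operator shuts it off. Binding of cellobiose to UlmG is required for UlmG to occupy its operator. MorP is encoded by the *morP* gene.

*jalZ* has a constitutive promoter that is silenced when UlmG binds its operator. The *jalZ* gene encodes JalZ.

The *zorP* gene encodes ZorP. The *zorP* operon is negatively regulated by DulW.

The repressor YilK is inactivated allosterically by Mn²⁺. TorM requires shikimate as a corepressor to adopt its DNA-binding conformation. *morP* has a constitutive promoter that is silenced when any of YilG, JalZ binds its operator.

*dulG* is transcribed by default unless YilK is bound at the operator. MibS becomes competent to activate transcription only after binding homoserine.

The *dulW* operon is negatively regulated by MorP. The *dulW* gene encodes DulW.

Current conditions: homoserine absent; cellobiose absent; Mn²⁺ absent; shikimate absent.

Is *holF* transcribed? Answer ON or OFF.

OFF

Shikimate is absent, so TorM is inactive.
Homoserine is absent, so MibS is inactive.
Required activator MibS is absent, so *yilG* is not transcribed.
So YilG is not produced.
Cellobiose is absent, so UlmG is inactive.
With no repressor bound, *jalZ* is transcribed.
So JalZ is produced and active.
With repressor JalZ bound, *morP* is not transcribed.
So MorP is not produced.
With no repressor bound, *dulW* is transcribed.
So DulW is produced and active.
With repressor DulW bound, *zorP* is not transcribed.
So ZorP is not produced.
Required activator ZorP is absent, so *holF* is not transcribed.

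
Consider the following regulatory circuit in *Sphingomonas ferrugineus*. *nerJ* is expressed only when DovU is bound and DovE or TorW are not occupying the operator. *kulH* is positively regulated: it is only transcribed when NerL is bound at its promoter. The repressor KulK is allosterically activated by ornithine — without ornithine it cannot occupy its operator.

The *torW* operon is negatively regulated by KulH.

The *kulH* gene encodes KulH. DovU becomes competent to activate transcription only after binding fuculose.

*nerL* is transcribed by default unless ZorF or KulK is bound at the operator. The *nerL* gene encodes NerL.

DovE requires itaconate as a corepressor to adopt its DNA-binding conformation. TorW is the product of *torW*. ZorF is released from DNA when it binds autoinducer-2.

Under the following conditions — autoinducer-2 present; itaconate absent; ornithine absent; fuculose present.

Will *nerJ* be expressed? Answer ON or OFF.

Itaconate is absent, so DovE is inactive.
Fuculose is present, so DovU is active.
Autoinducer-2 is present, so ZorF is inactive.
Ornithine is absent, so KulK is inactive.
With no repressor bound, *nerL* is transcribed.
So NerL is produced and active.
No repressor is bound and NerL is active, so *kulH* is transcribed.
So KulH is produced and active.
With repressor KulH bound, *torW* is not transcribed.
So TorW is not produced.
No repressor is bound and DovU is active, so *nerJ* is transcribed.

ON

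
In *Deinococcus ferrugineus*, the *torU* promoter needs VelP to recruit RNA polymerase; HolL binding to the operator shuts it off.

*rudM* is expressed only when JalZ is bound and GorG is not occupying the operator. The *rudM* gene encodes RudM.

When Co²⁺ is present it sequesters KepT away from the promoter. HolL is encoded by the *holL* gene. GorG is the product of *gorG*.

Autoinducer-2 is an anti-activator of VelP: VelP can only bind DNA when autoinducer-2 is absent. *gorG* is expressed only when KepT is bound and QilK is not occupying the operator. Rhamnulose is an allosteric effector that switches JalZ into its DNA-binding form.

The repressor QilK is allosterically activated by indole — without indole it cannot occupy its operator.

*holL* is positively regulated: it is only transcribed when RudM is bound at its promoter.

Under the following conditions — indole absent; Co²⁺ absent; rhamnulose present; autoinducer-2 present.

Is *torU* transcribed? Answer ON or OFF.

Co²⁺ is absent, so KepT is active.
Indole is absent, so QilK is inactive.
No repressor is bound and KepT is active, so *gorG* is transcribed.
So GorG is produced and active.
Rhamnulose is present, so JalZ is active.
With repressor GorG bound, *rudM* is not transcribed.
So RudM is not produced.
Required activator RudM is absent, so *holL* is not transcribed.
So HolL is not produced.
Autoinducer-2 is present, so VelP is inactive.
Required activator VelP is absent, so *torU* is not transcribed.

OFF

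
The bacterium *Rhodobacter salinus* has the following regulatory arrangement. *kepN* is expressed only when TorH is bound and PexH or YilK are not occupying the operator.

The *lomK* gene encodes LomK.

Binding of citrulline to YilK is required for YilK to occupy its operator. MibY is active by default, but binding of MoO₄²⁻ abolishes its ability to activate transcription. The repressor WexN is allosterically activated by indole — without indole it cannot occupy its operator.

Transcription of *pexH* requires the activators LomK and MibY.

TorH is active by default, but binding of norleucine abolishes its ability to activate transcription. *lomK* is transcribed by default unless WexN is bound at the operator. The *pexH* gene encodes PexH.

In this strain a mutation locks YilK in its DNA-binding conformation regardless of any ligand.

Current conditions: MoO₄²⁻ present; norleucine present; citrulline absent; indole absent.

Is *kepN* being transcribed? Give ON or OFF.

OFF

Indole is absent, so WexN is inactive.
With no repressor bound, *lomK* is transcribed.
So LomK is produced and active.
MoO₄²⁻ is present, so MibY is inactive.
Required activator MibY is absent, so *pexH* is not transcribed.
So PexH is not produced.
Norleucine is present, so TorH is inactive.
YilK is constitutively active in this strain.
With repressor YilK bound, *kepN* is not transcribed.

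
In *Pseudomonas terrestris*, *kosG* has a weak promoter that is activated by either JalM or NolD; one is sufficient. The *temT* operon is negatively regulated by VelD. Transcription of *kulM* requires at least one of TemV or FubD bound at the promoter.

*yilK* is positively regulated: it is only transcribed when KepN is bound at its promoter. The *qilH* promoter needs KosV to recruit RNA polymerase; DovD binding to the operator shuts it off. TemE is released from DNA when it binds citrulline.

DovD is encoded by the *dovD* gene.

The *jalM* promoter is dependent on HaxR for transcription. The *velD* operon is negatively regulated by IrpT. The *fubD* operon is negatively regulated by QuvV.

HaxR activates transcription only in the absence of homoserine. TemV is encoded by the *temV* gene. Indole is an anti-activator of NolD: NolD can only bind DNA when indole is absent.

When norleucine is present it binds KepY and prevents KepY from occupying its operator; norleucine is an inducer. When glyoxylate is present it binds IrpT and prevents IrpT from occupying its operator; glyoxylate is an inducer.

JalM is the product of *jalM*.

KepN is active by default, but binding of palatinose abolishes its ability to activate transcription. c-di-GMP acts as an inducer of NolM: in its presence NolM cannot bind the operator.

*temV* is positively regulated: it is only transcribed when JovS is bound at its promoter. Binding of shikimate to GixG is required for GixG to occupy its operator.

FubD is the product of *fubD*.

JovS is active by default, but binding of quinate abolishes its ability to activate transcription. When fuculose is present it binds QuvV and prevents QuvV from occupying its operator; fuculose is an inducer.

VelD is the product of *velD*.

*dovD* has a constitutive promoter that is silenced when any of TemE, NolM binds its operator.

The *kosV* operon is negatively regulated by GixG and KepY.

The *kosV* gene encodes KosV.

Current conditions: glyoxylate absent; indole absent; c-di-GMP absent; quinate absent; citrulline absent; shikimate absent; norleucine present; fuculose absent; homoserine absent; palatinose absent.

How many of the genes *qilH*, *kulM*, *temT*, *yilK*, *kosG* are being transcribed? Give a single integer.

5

Shikimate is absent, so GixG is inactive.
Norleucine is present, so KepY is inactive.
With no repressor bound, *kosV* is transcribed.
So KosV is produced and active.
Citrulline is absent, so TemE is active.
c-di-GMP is absent, so NolM is active.
With repressor TemE bound, *dovD* is not transcribed.
So DovD is not produced.
No repressor is bound and KosV is active, so *qilH* is transcribed.
→ *qilH* is ON.
Quinate is absent, so JovS is active.
No repressor is bound and JovS is active, so *temV* is transcribed.
So TemV is produced and active.
Fuculose is absent, so QuvV is active.
With repressor QuvV bound, *fubD* is not transcribed.
So FubD is not produced.
Activator TemV is present, so *kulM* is transcribed.
→ *kulM* is ON.
Glyoxylate is absent, so IrpT is active.
With repressor IrpT bound, *velD* is not transcribed.
So VelD is not produced.
With no repressor bound, *temT* is transcribed.
→ *temT* is ON.
Palatinose is absent, so KepN is active.
No repressor is bound and KepN is active, so *yilK* is transcribed.
→ *yilK* is ON.
Homoserine is absent, so HaxR is active.
No repressor is bound and HaxR is active, so *jalM* is transcribed.
So JalM is produced and active.
Indole is absent, so NolD is active.
Activator JalM is present, so *kosG* is transcribed.
→ *kosG* is ON.
5 of the 5 genes are transcribed.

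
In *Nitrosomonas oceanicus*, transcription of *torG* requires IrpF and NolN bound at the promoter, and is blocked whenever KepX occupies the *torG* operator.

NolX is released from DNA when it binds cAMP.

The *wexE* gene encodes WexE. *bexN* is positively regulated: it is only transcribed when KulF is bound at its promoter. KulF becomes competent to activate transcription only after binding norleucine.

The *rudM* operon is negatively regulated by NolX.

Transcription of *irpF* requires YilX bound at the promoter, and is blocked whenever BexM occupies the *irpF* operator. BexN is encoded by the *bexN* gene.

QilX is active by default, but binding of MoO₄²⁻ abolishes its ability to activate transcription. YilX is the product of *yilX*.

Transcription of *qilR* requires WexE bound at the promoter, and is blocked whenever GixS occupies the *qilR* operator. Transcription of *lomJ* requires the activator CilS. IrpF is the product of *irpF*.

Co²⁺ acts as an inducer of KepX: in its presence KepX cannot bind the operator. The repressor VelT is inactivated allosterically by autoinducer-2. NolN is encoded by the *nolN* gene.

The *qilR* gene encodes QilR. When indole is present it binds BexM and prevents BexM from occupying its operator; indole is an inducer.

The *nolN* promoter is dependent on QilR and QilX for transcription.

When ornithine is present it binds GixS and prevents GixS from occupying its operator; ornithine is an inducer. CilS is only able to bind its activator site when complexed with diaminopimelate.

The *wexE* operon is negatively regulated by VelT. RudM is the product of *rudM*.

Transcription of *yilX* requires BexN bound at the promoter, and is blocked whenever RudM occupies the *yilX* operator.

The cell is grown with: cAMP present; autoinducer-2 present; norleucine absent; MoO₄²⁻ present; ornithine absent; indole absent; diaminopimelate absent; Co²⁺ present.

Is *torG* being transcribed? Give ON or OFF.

Norleucine is absent, so KulF is inactive.
Required activator KulF is absent, so *bexN* is not transcribed.
So BexN is not produced.
cAMP is present, so NolX is inactive.
With no repressor bound, *rudM* is transcribed.
So RudM is produced and active.
With repressor RudM bound, *yilX* is not transcribed.
So YilX is not produced.
Indole is absent, so BexM is active.
With repressor BexM bound, *irpF* is not transcribed.
So IrpF is not produced.
Ornithine is absent, so GixS is active.
Autoinducer-2 is present, so VelT is inactive.
With no repressor bound, *wexE* is transcribed.
So WexE is produced and active.
With repressor GixS bound, *qilR* is not transcribed.
So QilR is not produced.
MoO₄²⁻ is present, so QilX is inactive.
Required activator QilR is absent, so *nolN* is not transcribed.
So NolN is not produced.
Co²⁺ is present, so KepX is inactive.
Required activator IrpF is absent, so *torG* is not transcribed.

OFF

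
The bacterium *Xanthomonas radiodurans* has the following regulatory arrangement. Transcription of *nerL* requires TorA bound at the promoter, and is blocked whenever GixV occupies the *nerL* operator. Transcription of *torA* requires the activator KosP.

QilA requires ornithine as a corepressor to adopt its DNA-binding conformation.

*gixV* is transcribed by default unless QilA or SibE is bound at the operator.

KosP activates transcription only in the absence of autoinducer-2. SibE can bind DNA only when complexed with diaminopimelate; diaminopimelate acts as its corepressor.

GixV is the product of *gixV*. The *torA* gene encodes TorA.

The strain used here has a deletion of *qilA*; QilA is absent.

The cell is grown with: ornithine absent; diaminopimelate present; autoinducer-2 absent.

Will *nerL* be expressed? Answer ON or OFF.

ON

QilA is non-functional in this strain, so it has no effect.
Diaminopimelate is present, so SibE is active.
With repressor SibE bound, *gixV* is not transcribed.
So GixV is not produced.
Autoinducer-2 is absent, so KosP is active.
No repressor is bound and KosP is active, so *torA* is transcribed.
So TorA is produced and active.
No repressor is bound and TorA is active, so *nerL* is transcribed.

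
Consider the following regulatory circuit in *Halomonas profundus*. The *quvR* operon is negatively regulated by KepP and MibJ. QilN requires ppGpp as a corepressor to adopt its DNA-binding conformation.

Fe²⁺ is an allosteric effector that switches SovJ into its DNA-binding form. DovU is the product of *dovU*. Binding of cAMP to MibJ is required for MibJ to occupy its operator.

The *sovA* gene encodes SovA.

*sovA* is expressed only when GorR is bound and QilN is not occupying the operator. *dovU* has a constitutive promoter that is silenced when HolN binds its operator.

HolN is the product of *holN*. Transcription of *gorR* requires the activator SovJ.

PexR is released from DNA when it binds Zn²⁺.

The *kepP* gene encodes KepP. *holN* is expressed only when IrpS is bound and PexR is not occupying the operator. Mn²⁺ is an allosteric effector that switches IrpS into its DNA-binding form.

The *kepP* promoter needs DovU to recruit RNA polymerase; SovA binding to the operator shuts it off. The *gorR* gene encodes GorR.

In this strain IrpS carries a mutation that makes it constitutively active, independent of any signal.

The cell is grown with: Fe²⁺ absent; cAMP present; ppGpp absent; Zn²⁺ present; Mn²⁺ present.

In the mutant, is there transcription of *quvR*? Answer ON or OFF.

OFF

Fe²⁺ is absent, so SovJ is inactive.
Required activator SovJ is absent, so *gorR* is not transcribed.
So GorR is not produced.
ppGpp is absent, so QilN is inactive.
Required activator GorR is absent, so *sovA* is not transcribed.
So SovA is not produced.
IrpS is constitutively active in this strain.
Zn²⁺ is present, so PexR is inactive.
No repressor is bound and IrpS is active, so *holN* is transcribed.
So HolN is produced and active.
With repressor HolN bound, *dovU* is not transcribed.
So DovU is not produced.
Required activator DovU is absent, so *kepP* is not transcribed.
So KepP is not produced.
cAMP is present, so MibJ is active.
With repressor MibJ bound, *quvR* is not transcribed.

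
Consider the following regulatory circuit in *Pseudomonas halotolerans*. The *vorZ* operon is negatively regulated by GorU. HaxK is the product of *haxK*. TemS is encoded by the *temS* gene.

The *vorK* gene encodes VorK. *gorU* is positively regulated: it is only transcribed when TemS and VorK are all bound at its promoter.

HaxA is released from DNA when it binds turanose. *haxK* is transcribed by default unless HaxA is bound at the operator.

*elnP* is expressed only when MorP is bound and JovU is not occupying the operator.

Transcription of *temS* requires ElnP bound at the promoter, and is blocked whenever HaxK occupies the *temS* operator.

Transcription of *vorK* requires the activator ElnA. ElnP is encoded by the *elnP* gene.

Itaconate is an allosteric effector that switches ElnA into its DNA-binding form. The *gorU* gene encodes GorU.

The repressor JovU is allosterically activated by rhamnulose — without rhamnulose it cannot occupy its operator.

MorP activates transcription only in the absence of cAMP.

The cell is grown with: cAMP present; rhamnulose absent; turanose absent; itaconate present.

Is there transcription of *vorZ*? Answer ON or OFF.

Turanose is absent, so HaxA is active.
With repressor HaxA bound, *haxK* is not transcribed.
So HaxK is not produced.
cAMP is present, so MorP is inactive.
Rhamnulose is absent, so JovU is inactive.
Required activator MorP is absent, so *elnP* is not transcribed.
So ElnP is not produced.
Required activator ElnP is absent, so *temS* is not transcribed.
So TemS is not produced.
Itaconate is present, so ElnA is active.
No repressor is bound and ElnA is active, so *vorK* is transcribed.
So VorK is produced and active.
Required activator TemS is absent, so *gorU* is not transcribed.
So GorU is not produced.
With no repressor bound, *vorZ* is transcribed.

ON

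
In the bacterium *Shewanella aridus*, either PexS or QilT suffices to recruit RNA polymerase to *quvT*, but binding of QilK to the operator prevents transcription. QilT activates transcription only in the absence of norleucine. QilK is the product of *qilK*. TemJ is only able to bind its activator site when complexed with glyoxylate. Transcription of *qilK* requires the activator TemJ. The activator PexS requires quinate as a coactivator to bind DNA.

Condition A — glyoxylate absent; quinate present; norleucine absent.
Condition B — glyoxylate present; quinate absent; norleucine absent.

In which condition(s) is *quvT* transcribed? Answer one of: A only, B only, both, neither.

Condition A:
Glyoxylate is absent, so TemJ is inactive.
Required activator TemJ is absent, so *qilK* is not transcribed.
So QilK is not produced.
Quinate is present, so PexS is active.
Norleucine is absent, so QilT is active.
Activator PexS is present, so *quvT* is transcribed.
→ *quvT* is ON in A.
Condition B:
Glyoxylate is present, so TemJ is active.
No repressor is bound and TemJ is active, so *qilK* is transcribed.
So QilK is produced and active.
Quinate is absent, so PexS is inactive.
Norleucine is absent, so QilT is active.
With repressor QilK bound, *quvT* is not transcribed.
→ *quvT* is OFF in B.

A only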